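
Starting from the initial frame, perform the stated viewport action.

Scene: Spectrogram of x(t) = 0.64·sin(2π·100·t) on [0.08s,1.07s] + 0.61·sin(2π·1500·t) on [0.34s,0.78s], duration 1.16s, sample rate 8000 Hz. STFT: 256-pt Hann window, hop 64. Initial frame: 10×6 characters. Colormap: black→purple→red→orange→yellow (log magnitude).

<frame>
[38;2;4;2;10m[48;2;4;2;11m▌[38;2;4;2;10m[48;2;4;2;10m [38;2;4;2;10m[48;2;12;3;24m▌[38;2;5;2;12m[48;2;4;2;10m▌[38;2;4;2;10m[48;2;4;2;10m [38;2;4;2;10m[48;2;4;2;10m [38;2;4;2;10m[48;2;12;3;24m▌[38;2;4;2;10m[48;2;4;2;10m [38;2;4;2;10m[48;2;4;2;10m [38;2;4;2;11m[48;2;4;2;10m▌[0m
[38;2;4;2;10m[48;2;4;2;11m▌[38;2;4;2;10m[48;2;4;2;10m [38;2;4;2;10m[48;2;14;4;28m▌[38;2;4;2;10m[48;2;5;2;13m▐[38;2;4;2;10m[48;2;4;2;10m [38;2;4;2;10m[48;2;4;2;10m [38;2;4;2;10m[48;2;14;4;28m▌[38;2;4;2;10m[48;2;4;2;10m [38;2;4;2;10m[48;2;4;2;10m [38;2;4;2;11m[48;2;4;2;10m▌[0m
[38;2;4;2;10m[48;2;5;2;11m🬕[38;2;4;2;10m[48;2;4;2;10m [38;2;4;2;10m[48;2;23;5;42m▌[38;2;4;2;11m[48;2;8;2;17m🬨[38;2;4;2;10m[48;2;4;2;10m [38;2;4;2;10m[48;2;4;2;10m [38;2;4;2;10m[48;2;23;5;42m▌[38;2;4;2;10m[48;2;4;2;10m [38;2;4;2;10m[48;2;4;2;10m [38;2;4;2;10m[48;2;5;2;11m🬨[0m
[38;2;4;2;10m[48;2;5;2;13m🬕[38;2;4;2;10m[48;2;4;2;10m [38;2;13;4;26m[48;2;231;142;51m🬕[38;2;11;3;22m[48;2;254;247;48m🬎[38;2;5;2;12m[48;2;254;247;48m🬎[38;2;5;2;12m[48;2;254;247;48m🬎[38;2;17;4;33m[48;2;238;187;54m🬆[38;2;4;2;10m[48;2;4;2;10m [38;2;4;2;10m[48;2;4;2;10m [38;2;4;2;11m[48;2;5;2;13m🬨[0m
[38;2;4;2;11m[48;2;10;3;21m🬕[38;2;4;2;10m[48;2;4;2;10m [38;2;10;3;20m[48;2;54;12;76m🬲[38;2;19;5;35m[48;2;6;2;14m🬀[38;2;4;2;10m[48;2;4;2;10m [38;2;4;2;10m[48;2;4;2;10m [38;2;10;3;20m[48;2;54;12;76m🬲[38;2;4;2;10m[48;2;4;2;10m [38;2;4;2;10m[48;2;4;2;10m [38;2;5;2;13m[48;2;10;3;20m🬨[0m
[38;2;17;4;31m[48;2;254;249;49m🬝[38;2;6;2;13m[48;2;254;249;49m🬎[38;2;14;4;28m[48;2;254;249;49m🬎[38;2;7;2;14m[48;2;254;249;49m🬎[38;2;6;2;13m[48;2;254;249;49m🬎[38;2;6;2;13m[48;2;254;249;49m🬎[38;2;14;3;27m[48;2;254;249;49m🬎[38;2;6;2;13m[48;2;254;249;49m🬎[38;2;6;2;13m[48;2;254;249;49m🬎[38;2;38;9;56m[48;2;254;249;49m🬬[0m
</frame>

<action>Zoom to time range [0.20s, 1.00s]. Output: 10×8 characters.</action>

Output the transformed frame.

<frame>
[38;2;4;2;10m[48;2;4;2;10m [38;2;4;2;10m[48;2;12;3;23m▌[38;2;4;2;10m[48;2;4;2;10m [38;2;4;2;10m[48;2;4;2;10m [38;2;4;2;10m[48;2;4;2;10m [38;2;4;2;10m[48;2;4;2;10m [38;2;4;2;10m[48;2;4;2;10m [38;2;5;2;12m[48;2;12;3;23m▐[38;2;4;2;10m[48;2;4;2;10m [38;2;4;2;10m[48;2;4;2;10m [0m
[38;2;4;2;10m[48;2;4;2;10m [38;2;4;2;10m[48;2;13;3;25m▌[38;2;4;2;10m[48;2;4;2;10m [38;2;4;2;10m[48;2;4;2;10m [38;2;4;2;10m[48;2;4;2;10m [38;2;4;2;10m[48;2;4;2;10m [38;2;4;2;10m[48;2;4;2;10m [38;2;5;2;12m[48;2;13;3;25m▐[38;2;4;2;10m[48;2;4;2;10m [38;2;4;2;10m[48;2;4;2;10m [0m
[38;2;4;2;10m[48;2;4;2;10m [38;2;4;2;10m[48;2;16;4;30m▌[38;2;4;2;10m[48;2;4;2;10m [38;2;4;2;10m[48;2;4;2;10m [38;2;4;2;10m[48;2;4;2;10m [38;2;4;2;10m[48;2;4;2;10m [38;2;4;2;10m[48;2;4;2;10m [38;2;6;2;13m[48;2;16;4;30m▐[38;2;4;2;10m[48;2;4;2;10m [38;2;4;2;10m[48;2;4;2;10m [0m
[38;2;4;2;10m[48;2;4;2;10m [38;2;4;2;10m[48;2;24;6;43m▌[38;2;4;2;10m[48;2;4;2;10m [38;2;4;2;10m[48;2;4;2;10m [38;2;4;2;10m[48;2;4;2;10m [38;2;4;2;10m[48;2;4;2;10m [38;2;4;2;10m[48;2;4;2;10m [38;2;7;2;16m[48;2;24;6;43m▐[38;2;4;2;10m[48;2;4;2;10m [38;2;4;2;10m[48;2;4;2;10m [0m
[38;2;4;2;10m[48;2;4;2;10m [38;2;23;6;37m[48;2;254;247;48m🬝[38;2;4;2;10m[48;2;254;247;48m🬎[38;2;4;2;10m[48;2;254;247;48m🬎[38;2;4;2;10m[48;2;254;247;48m🬎[38;2;4;2;10m[48;2;254;247;48m🬎[38;2;4;2;10m[48;2;254;247;48m🬎[38;2;31;7;50m[48;2;254;247;48m🬬[38;2;4;2;10m[48;2;4;2;10m [38;2;4;2;10m[48;2;4;2;10m [0m
[38;2;4;2;10m[48;2;4;2;10m [38;2;24;6;37m[48;2;251;181;21m🬺[38;2;251;177;20m[48;2;4;2;10m🬂[38;2;251;177;20m[48;2;4;2;10m🬂[38;2;251;177;20m[48;2;4;2;10m🬂[38;2;251;177;20m[48;2;4;2;10m🬂[38;2;251;177;20m[48;2;4;2;10m🬂[38;2;251;181;22m[48;2;33;8;52m🬀[38;2;4;2;10m[48;2;4;2;10m [38;2;4;2;10m[48;2;4;2;10m [0m
[38;2;4;2;10m[48;2;4;2;10m [38;2;4;2;10m[48;2;27;6;49m▌[38;2;4;2;10m[48;2;4;2;10m [38;2;4;2;10m[48;2;4;2;10m [38;2;4;2;10m[48;2;4;2;10m [38;2;4;2;10m[48;2;4;2;10m [38;2;4;2;10m[48;2;4;2;10m [38;2;27;6;49m[48;2;8;2;17m▌[38;2;4;2;10m[48;2;4;2;10m [38;2;4;2;10m[48;2;4;2;10m [0m
[38;2;13;3;25m[48;2;254;249;49m🬎[38;2;20;5;38m[48;2;254;249;49m🬎[38;2;13;3;25m[48;2;254;249;49m🬎[38;2;13;3;25m[48;2;254;249;49m🬎[38;2;13;3;25m[48;2;254;249;49m🬎[38;2;13;3;25m[48;2;254;249;49m🬎[38;2;13;3;25m[48;2;254;249;49m🬎[38;2;21;5;39m[48;2;254;249;49m🬎[38;2;13;3;25m[48;2;254;249;49m🬎[38;2;13;3;25m[48;2;254;249;49m🬎[0m
</frame>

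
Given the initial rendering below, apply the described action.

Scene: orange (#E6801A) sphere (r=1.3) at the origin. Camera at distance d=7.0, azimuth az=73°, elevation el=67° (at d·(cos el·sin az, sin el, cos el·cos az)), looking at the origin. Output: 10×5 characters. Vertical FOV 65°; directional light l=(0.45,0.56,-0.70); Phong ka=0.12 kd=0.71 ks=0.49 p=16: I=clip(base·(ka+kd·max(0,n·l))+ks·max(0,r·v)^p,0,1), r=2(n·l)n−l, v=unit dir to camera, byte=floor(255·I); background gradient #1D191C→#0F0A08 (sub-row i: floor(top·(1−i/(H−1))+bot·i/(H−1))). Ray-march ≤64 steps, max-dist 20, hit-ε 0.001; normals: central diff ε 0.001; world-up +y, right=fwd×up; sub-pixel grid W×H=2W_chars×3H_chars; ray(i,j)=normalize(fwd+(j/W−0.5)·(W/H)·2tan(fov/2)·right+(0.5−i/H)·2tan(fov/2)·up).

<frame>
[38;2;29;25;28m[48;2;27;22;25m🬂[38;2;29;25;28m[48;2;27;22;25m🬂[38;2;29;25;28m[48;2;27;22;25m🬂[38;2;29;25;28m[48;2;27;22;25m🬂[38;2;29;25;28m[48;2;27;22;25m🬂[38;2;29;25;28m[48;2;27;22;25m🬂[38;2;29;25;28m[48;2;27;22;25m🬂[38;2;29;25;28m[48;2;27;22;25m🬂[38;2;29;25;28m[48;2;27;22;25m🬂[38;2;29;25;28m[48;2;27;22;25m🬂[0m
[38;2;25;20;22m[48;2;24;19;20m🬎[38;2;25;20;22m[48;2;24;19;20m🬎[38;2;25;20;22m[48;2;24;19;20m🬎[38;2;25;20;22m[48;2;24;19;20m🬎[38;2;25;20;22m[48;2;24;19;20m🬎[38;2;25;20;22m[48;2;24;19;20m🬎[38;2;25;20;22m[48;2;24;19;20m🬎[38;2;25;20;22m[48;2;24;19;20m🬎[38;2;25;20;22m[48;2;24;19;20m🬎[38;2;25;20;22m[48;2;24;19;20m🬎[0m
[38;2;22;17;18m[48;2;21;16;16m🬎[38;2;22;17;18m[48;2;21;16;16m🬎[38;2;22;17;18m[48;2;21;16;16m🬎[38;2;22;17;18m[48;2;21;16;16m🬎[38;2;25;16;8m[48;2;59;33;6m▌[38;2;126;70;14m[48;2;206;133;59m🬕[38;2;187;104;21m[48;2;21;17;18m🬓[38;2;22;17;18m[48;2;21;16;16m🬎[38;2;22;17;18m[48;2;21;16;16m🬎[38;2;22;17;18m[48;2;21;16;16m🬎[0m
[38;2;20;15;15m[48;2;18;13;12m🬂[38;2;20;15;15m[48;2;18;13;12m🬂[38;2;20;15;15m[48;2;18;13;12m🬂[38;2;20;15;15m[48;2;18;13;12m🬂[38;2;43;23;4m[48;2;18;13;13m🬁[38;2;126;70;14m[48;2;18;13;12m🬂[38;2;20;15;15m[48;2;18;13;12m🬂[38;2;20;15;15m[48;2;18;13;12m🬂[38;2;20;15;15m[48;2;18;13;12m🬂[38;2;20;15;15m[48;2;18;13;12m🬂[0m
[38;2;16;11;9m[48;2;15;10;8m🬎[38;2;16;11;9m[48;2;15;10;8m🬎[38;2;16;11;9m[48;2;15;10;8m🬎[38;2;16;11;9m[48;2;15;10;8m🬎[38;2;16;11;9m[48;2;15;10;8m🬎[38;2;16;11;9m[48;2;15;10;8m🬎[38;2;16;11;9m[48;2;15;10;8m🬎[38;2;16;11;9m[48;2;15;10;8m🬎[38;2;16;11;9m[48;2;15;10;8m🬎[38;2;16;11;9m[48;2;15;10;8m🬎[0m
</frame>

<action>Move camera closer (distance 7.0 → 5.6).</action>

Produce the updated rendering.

<frame>
[38;2;29;25;28m[48;2;27;22;25m🬂[38;2;29;25;28m[48;2;27;22;25m🬂[38;2;29;25;28m[48;2;27;22;25m🬂[38;2;29;25;28m[48;2;27;22;25m🬂[38;2;29;25;28m[48;2;27;22;25m🬂[38;2;29;25;28m[48;2;27;22;25m🬂[38;2;29;25;28m[48;2;27;22;25m🬂[38;2;29;25;28m[48;2;27;22;25m🬂[38;2;29;25;28m[48;2;27;22;25m🬂[38;2;29;25;28m[48;2;27;22;25m🬂[0m
[38;2;25;20;22m[48;2;24;19;20m🬎[38;2;25;20;22m[48;2;24;19;20m🬎[38;2;25;20;22m[48;2;24;19;20m🬎[38;2;25;20;22m[48;2;24;19;20m🬎[38;2;25;20;22m[48;2;34;19;3m🬝[38;2;25;20;22m[48;2;104;58;11m🬎[38;2;25;20;22m[48;2;24;19;20m🬎[38;2;25;20;22m[48;2;24;19;20m🬎[38;2;25;20;22m[48;2;24;19;20m🬎[38;2;25;20;22m[48;2;24;19;20m🬎[0m
[38;2;22;17;18m[48;2;21;16;16m🬎[38;2;22;17;18m[48;2;21;16;16m🬎[38;2;22;17;18m[48;2;21;16;16m🬎[38;2;22;17;18m[48;2;21;16;16m🬎[38;2;27;15;3m[48;2;79;44;8m▌[38;2;129;71;14m[48;2;196;126;56m🬕[38;2;182;102;23m[48;2;21;17;17m▌[38;2;22;17;18m[48;2;21;16;16m🬎[38;2;22;17;18m[48;2;21;16;16m🬎[38;2;22;17;18m[48;2;21;16;16m🬎[0m
[38;2;20;15;15m[48;2;18;13;12m🬂[38;2;20;15;15m[48;2;18;13;12m🬂[38;2;20;15;15m[48;2;18;13;12m🬂[38;2;20;15;15m[48;2;18;13;12m🬂[38;2;71;40;8m[48;2;22;14;8m🬁[38;2;116;64;12m[48;2;18;13;12m🬎[38;2;170;94;19m[48;2;18;13;13m🬀[38;2;20;15;15m[48;2;18;13;12m🬂[38;2;20;15;15m[48;2;18;13;12m🬂[38;2;20;15;15m[48;2;18;13;12m🬂[0m
[38;2;16;11;9m[48;2;15;10;8m🬎[38;2;16;11;9m[48;2;15;10;8m🬎[38;2;16;11;9m[48;2;15;10;8m🬎[38;2;16;11;9m[48;2;15;10;8m🬎[38;2;16;11;9m[48;2;15;10;8m🬎[38;2;16;11;9m[48;2;15;10;8m🬎[38;2;16;11;9m[48;2;15;10;8m🬎[38;2;16;11;9m[48;2;15;10;8m🬎[38;2;16;11;9m[48;2;15;10;8m🬎[38;2;16;11;9m[48;2;15;10;8m🬎[0m
</frame>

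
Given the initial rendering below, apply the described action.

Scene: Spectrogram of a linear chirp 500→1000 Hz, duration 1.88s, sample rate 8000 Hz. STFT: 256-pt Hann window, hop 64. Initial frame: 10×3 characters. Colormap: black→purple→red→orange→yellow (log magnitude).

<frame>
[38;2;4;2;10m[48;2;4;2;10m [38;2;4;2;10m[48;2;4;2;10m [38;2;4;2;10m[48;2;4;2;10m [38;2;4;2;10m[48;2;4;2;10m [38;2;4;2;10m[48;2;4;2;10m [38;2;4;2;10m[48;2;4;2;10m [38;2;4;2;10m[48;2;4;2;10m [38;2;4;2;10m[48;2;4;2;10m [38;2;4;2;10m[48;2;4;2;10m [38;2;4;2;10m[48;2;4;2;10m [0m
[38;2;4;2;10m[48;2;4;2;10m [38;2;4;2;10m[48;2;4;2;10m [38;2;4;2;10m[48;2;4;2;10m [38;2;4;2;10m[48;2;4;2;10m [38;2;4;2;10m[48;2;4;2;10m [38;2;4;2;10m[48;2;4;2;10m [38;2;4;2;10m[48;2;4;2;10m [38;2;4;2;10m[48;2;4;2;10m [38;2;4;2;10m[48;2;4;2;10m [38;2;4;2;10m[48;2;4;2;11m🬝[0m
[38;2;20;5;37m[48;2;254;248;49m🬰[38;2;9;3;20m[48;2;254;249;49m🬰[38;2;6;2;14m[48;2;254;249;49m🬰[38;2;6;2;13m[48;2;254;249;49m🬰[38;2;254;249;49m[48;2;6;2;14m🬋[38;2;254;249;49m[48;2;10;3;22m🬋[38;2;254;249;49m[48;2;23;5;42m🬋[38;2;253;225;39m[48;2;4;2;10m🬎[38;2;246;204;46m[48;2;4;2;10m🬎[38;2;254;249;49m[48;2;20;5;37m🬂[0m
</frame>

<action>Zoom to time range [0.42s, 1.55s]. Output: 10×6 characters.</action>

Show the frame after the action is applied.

<frame>
[38;2;4;2;10m[48;2;4;2;10m [38;2;4;2;10m[48;2;4;2;10m [38;2;4;2;10m[48;2;4;2;10m [38;2;4;2;10m[48;2;4;2;10m [38;2;4;2;10m[48;2;4;2;10m [38;2;4;2;10m[48;2;4;2;10m [38;2;4;2;10m[48;2;4;2;10m [38;2;4;2;10m[48;2;4;2;10m [38;2;4;2;10m[48;2;4;2;10m [38;2;4;2;10m[48;2;4;2;10m [0m
[38;2;4;2;10m[48;2;4;2;10m [38;2;4;2;10m[48;2;4;2;10m [38;2;4;2;10m[48;2;4;2;10m [38;2;4;2;10m[48;2;4;2;10m [38;2;4;2;10m[48;2;4;2;10m [38;2;4;2;10m[48;2;4;2;10m [38;2;4;2;10m[48;2;4;2;10m [38;2;4;2;10m[48;2;4;2;10m [38;2;4;2;10m[48;2;4;2;10m [38;2;4;2;10m[48;2;4;2;10m [0m
[38;2;4;2;10m[48;2;4;2;10m [38;2;4;2;10m[48;2;4;2;10m [38;2;4;2;10m[48;2;4;2;10m [38;2;4;2;10m[48;2;4;2;10m [38;2;4;2;10m[48;2;4;2;10m [38;2;4;2;10m[48;2;4;2;10m [38;2;4;2;10m[48;2;4;2;10m [38;2;4;2;10m[48;2;4;2;10m [38;2;4;2;10m[48;2;4;2;10m [38;2;4;2;10m[48;2;4;2;10m [0m
[38;2;4;2;10m[48;2;4;2;10m [38;2;4;2;10m[48;2;4;2;10m [38;2;4;2;10m[48;2;4;2;10m [38;2;4;2;10m[48;2;4;2;10m [38;2;4;2;10m[48;2;4;2;10m [38;2;4;2;10m[48;2;4;2;10m [38;2;4;2;10m[48;2;4;2;10m [38;2;4;2;10m[48;2;4;2;10m [38;2;4;2;10m[48;2;4;2;10m [38;2;4;2;10m[48;2;4;2;10m [0m
[38;2;13;3;25m[48;2;223;98;47m🬝[38;2;4;2;11m[48;2;252;210;33m🬎[38;2;5;2;12m[48;2;254;249;49m🬎[38;2;5;2;13m[48;2;254;248;49m🬎[38;2;6;2;15m[48;2;254;248;49m🬎[38;2;9;3;19m[48;2;254;247;48m🬎[38;2;12;3;25m[48;2;254;246;48m🬎[38;2;27;6;49m[48;2;254;248;49m🬎[38;2;5;2;12m[48;2;245;196;42m🬂[38;2;6;2;13m[48;2;254;240;45m🬂[0m
[38;2;254;249;49m[48;2;5;2;12m🬂[38;2;254;249;49m[48;2;5;2;12m🬂[38;2;252;207;32m[48;2;4;2;11m🬂[38;2;219;90;52m[48;2;13;3;26m🬀[38;2;50;11;87m[48;2;7;2;16m🬀[38;2;23;6;43m[48;2;5;2;13m🬀[38;2;11;3;23m[48;2;4;2;10m🬂[38;2;8;2;18m[48;2;4;2;10m🬂[38;2;7;2;15m[48;2;4;2;10m🬂[38;2;6;2;13m[48;2;4;2;10m🬂[0m
</frame>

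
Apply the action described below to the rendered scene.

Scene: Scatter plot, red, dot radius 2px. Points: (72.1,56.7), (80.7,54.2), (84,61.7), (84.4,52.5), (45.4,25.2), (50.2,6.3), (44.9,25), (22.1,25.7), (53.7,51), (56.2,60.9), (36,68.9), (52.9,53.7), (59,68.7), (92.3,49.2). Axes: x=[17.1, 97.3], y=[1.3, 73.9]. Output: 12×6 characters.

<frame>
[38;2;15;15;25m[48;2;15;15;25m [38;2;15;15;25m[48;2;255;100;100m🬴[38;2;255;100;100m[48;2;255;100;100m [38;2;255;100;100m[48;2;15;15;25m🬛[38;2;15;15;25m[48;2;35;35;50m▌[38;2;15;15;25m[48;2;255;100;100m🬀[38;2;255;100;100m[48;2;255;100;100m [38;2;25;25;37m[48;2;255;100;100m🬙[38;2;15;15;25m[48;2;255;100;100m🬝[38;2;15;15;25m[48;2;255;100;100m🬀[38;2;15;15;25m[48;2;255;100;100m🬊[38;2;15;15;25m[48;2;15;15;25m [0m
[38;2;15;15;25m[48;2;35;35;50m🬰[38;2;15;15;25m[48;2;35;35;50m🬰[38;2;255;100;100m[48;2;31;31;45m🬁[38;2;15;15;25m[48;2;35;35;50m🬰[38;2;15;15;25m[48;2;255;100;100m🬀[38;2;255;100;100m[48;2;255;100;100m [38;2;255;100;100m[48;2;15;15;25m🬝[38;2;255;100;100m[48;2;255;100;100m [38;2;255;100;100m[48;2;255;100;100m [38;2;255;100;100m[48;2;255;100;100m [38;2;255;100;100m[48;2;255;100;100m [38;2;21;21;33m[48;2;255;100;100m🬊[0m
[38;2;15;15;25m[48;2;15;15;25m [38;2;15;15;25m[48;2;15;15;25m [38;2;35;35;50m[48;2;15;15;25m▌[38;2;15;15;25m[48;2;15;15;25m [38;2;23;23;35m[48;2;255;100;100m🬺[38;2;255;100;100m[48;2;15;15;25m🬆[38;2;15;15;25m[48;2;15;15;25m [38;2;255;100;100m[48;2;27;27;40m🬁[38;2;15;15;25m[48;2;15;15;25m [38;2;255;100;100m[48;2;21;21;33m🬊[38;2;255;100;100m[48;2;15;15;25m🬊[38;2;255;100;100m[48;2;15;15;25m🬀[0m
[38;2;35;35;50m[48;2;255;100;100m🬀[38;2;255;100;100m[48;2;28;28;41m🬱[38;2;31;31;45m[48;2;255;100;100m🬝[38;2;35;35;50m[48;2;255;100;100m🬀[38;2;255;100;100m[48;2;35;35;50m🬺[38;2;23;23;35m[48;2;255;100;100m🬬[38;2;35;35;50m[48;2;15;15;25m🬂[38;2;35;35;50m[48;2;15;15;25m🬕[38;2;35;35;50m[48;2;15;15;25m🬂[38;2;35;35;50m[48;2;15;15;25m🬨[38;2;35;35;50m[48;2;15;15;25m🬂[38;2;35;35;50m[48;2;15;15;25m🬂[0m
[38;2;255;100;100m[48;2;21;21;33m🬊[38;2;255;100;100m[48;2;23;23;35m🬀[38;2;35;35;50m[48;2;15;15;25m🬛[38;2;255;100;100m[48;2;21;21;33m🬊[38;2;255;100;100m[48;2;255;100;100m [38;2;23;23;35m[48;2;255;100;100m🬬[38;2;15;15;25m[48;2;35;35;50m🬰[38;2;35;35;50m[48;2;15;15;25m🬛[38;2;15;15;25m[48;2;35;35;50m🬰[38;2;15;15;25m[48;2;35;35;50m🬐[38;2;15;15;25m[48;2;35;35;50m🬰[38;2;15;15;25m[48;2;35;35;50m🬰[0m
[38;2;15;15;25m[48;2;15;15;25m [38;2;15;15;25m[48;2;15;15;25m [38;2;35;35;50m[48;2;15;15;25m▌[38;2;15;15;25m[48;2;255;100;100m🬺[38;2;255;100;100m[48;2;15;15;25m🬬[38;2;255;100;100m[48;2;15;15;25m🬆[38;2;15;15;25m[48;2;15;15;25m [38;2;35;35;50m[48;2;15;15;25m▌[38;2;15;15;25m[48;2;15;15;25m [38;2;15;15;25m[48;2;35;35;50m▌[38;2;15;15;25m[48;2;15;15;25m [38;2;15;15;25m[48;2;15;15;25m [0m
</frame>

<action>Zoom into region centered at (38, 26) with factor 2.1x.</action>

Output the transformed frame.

<frame>
[38;2;15;15;25m[48;2;15;15;25m [38;2;15;15;25m[48;2;15;15;25m [38;2;35;35;50m[48;2;15;15;25m▌[38;2;15;15;25m[48;2;15;15;25m [38;2;15;15;25m[48;2;35;35;50m▌[38;2;15;15;25m[48;2;15;15;25m [38;2;15;15;25m[48;2;15;15;25m [38;2;35;35;50m[48;2;15;15;25m▌[38;2;15;15;25m[48;2;15;15;25m [38;2;15;15;25m[48;2;35;35;50m▌[38;2;15;15;25m[48;2;15;15;25m [38;2;15;15;25m[48;2;15;15;25m [0m
[38;2;15;15;25m[48;2;35;35;50m🬰[38;2;15;15;25m[48;2;35;35;50m🬰[38;2;35;35;50m[48;2;15;15;25m🬛[38;2;15;15;25m[48;2;35;35;50m🬰[38;2;15;15;25m[48;2;35;35;50m🬐[38;2;15;15;25m[48;2;35;35;50m🬰[38;2;15;15;25m[48;2;35;35;50m🬰[38;2;35;35;50m[48;2;15;15;25m🬛[38;2;15;15;25m[48;2;35;35;50m🬰[38;2;15;15;25m[48;2;35;35;50m🬐[38;2;15;15;25m[48;2;35;35;50m🬰[38;2;15;15;25m[48;2;35;35;50m🬰[0m
[38;2;15;15;25m[48;2;255;100;100m🬀[38;2;15;15;25m[48;2;255;100;100m🬊[38;2;35;35;50m[48;2;15;15;25m▌[38;2;15;15;25m[48;2;15;15;25m [38;2;15;15;25m[48;2;35;35;50m▌[38;2;15;15;25m[48;2;15;15;25m [38;2;15;15;25m[48;2;255;100;100m🬝[38;2;35;35;50m[48;2;255;100;100m🬀[38;2;15;15;25m[48;2;255;100;100m🬊[38;2;15;15;25m[48;2;35;35;50m▌[38;2;15;15;25m[48;2;15;15;25m [38;2;15;15;25m[48;2;15;15;25m [0m
[38;2;255;100;100m[48;2;15;15;25m🬊[38;2;255;100;100m[48;2;19;19;30m🬀[38;2;35;35;50m[48;2;15;15;25m🬕[38;2;35;35;50m[48;2;15;15;25m🬂[38;2;35;35;50m[48;2;15;15;25m🬨[38;2;35;35;50m[48;2;15;15;25m🬂[38;2;35;35;50m[48;2;15;15;25m🬂[38;2;255;100;100m[48;2;28;28;41m🬊[38;2;255;100;100m[48;2;19;19;30m🬀[38;2;35;35;50m[48;2;15;15;25m🬨[38;2;35;35;50m[48;2;15;15;25m🬂[38;2;35;35;50m[48;2;15;15;25m🬂[0m
[38;2;15;15;25m[48;2;35;35;50m🬰[38;2;15;15;25m[48;2;35;35;50m🬰[38;2;35;35;50m[48;2;15;15;25m🬛[38;2;15;15;25m[48;2;35;35;50m🬰[38;2;15;15;25m[48;2;35;35;50m🬐[38;2;15;15;25m[48;2;35;35;50m🬰[38;2;15;15;25m[48;2;35;35;50m🬰[38;2;35;35;50m[48;2;15;15;25m🬛[38;2;15;15;25m[48;2;35;35;50m🬰[38;2;15;15;25m[48;2;35;35;50m🬐[38;2;15;15;25m[48;2;35;35;50m🬰[38;2;15;15;25m[48;2;35;35;50m🬰[0m
[38;2;15;15;25m[48;2;15;15;25m [38;2;15;15;25m[48;2;15;15;25m [38;2;35;35;50m[48;2;15;15;25m▌[38;2;15;15;25m[48;2;15;15;25m [38;2;15;15;25m[48;2;35;35;50m▌[38;2;15;15;25m[48;2;15;15;25m [38;2;15;15;25m[48;2;15;15;25m [38;2;35;35;50m[48;2;15;15;25m▌[38;2;15;15;25m[48;2;15;15;25m [38;2;15;15;25m[48;2;35;35;50m▌[38;2;15;15;25m[48;2;15;15;25m [38;2;15;15;25m[48;2;15;15;25m [0m
</frame>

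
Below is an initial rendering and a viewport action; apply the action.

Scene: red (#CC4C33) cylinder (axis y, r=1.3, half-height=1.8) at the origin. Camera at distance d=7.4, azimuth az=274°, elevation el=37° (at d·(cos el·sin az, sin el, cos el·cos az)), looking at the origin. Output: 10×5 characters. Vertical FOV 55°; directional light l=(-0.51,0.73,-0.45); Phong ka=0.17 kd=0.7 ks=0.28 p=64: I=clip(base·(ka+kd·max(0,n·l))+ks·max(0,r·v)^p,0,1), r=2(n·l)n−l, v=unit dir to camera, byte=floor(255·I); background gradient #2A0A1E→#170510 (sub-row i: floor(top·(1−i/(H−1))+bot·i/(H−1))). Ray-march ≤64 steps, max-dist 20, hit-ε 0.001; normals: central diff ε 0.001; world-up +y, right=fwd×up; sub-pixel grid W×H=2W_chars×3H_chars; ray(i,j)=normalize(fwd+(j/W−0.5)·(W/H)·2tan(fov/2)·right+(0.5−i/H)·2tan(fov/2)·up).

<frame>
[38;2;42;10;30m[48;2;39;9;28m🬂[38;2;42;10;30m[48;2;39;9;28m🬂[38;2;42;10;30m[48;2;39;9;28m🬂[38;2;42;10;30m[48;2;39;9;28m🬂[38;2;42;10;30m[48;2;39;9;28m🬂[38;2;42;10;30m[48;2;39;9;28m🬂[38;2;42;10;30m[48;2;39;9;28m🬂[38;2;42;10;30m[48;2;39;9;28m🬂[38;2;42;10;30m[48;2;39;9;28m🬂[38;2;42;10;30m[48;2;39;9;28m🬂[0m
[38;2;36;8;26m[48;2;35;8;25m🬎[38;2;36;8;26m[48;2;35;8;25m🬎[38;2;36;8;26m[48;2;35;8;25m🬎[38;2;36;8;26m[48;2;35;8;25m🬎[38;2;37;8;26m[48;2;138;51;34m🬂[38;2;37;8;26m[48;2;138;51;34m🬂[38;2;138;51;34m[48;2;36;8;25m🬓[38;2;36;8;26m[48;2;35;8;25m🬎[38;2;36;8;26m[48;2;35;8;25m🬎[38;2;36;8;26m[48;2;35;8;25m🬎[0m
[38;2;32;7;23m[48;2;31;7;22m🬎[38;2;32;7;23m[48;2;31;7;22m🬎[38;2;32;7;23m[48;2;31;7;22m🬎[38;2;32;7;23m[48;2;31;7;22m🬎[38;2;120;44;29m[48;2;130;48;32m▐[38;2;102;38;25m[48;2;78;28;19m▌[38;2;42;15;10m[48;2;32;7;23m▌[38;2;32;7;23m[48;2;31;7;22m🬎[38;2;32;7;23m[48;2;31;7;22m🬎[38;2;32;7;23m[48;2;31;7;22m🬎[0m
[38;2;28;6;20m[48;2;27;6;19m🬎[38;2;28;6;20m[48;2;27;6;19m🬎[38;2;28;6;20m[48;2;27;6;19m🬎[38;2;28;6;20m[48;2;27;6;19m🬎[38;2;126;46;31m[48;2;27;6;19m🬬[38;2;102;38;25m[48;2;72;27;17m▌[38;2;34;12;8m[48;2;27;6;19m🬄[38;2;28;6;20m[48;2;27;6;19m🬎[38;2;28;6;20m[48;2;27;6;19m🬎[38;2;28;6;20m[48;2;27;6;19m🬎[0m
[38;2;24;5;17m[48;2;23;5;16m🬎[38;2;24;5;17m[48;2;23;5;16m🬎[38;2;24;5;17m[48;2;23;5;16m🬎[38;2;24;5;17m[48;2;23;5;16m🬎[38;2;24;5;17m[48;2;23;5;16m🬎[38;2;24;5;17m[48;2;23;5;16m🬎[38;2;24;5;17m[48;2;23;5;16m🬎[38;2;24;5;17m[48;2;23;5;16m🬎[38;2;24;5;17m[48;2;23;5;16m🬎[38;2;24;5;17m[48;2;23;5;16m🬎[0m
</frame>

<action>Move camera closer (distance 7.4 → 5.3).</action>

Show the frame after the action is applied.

<frame>
[38;2;42;10;30m[48;2;39;9;28m🬂[38;2;42;10;30m[48;2;39;9;28m🬂[38;2;42;10;30m[48;2;39;9;28m🬂[38;2;40;9;29m[48;2;138;51;34m🬝[38;2;41;9;29m[48;2;138;51;34m🬎[38;2;41;9;29m[48;2;138;51;34m🬎[38;2;41;9;29m[48;2;138;51;34m🬎[38;2;42;10;30m[48;2;39;9;28m🬂[38;2;42;10;30m[48;2;39;9;28m🬂[38;2;42;10;30m[48;2;39;9;28m🬂[0m
[38;2;36;8;26m[48;2;35;8;25m🬎[38;2;36;8;26m[48;2;35;8;25m🬎[38;2;36;8;26m[48;2;35;8;25m🬎[38;2;138;51;34m[48;2;130;48;32m🬊[38;2;138;51;34m[48;2;118;43;29m🬎[38;2;138;51;34m[48;2;95;35;23m🬎[38;2;138;51;34m[48;2;62;23;15m🬎[38;2;138;51;34m[48;2;35;9;18m🬀[38;2;36;8;26m[48;2;35;8;25m🬎[38;2;36;8;26m[48;2;35;8;25m🬎[0m
[38;2;32;7;23m[48;2;31;7;22m🬎[38;2;32;7;23m[48;2;31;7;22m🬎[38;2;32;7;23m[48;2;31;7;22m🬎[38;2;31;7;22m[48;2;128;47;31m🬓[38;2;114;42;28m[48;2;124;46;30m▐[38;2;102;38;25m[48;2;88;32;21m▌[38;2;69;25;16m[48;2;43;16;10m▌[38;2;34;12;8m[48;2;31;7;22m🬀[38;2;32;7;23m[48;2;31;7;22m🬎[38;2;32;7;23m[48;2;31;7;22m🬎[0m
[38;2;28;6;20m[48;2;27;6;19m🬎[38;2;28;6;20m[48;2;27;6;19m🬎[38;2;28;6;20m[48;2;27;6;19m🬎[38;2;129;48;31m[48;2;28;6;20m▐[38;2;116;43;29m[48;2;127;47;31m▐[38;2;102;38;25m[48;2;84;31;20m▌[38;2;61;22;15m[48;2;34;12;8m▌[38;2;28;6;20m[48;2;27;6;19m🬎[38;2;28;6;20m[48;2;27;6;19m🬎[38;2;28;6;20m[48;2;27;6;19m🬎[0m
[38;2;24;5;17m[48;2;23;5;16m🬎[38;2;24;5;17m[48;2;23;5;16m🬎[38;2;24;5;17m[48;2;23;5;16m🬎[38;2;24;5;17m[48;2;23;5;16m🬎[38;2;122;45;30m[48;2;23;5;16m🬊[38;2;91;34;22m[48;2;23;5;16m🬎[38;2;53;19;13m[48;2;23;5;16m🬀[38;2;24;5;17m[48;2;23;5;16m🬎[38;2;24;5;17m[48;2;23;5;16m🬎[38;2;24;5;17m[48;2;23;5;16m🬎[0m
</frame>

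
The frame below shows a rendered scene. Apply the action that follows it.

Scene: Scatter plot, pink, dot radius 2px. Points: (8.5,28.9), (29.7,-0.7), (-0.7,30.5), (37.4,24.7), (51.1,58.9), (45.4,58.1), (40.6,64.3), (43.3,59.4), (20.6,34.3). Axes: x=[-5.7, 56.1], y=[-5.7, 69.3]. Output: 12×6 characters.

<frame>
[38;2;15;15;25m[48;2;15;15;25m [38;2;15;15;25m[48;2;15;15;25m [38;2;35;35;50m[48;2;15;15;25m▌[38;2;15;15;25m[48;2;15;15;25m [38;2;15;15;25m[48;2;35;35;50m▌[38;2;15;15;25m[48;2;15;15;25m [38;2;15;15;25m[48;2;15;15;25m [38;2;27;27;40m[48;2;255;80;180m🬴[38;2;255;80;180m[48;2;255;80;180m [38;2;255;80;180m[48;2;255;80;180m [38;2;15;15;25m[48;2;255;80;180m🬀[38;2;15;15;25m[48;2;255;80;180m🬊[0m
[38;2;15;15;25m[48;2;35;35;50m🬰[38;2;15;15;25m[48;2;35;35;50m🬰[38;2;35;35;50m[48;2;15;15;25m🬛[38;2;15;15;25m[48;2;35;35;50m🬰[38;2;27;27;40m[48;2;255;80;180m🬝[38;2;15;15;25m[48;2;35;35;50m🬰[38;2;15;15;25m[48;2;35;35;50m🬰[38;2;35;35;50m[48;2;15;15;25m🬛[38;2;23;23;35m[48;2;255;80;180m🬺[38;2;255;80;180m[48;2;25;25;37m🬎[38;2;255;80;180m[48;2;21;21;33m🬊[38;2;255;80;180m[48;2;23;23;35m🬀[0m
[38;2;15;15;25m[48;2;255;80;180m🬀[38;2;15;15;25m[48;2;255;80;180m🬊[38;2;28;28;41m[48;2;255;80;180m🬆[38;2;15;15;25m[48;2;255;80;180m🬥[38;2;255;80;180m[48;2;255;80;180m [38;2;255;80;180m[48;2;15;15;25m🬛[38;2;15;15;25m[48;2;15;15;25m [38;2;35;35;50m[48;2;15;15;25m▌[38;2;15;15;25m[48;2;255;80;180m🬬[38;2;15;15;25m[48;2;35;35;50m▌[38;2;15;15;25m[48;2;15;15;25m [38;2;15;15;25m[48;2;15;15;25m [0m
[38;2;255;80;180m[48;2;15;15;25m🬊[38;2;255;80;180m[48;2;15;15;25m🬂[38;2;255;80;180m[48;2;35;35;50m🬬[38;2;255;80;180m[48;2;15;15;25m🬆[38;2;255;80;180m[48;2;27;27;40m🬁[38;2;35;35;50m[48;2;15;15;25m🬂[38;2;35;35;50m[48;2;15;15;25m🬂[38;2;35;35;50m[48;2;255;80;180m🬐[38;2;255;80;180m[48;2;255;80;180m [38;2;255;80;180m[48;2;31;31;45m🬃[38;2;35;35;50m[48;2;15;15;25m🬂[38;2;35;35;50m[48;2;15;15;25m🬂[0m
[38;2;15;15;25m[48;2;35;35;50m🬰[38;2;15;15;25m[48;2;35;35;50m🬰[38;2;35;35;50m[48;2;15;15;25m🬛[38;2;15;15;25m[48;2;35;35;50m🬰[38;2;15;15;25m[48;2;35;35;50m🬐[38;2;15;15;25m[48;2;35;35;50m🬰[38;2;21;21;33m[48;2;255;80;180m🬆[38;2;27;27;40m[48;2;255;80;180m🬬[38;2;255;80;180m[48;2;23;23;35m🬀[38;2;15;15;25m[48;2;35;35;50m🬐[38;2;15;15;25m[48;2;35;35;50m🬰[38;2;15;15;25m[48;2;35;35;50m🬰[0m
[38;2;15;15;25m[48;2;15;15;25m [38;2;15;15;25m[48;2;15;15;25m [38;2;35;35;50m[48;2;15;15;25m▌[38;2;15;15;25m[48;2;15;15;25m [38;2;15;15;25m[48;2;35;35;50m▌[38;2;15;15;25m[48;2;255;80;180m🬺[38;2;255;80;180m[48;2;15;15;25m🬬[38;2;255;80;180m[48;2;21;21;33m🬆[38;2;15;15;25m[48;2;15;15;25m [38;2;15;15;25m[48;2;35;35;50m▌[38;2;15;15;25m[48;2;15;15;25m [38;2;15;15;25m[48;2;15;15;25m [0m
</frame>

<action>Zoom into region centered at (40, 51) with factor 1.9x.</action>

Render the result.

<frame>
[38;2;15;15;25m[48;2;15;15;25m [38;2;15;15;25m[48;2;15;15;25m [38;2;35;35;50m[48;2;15;15;25m▌[38;2;15;15;25m[48;2;15;15;25m [38;2;23;23;35m[48;2;255;80;180m🬝[38;2;15;15;25m[48;2;255;80;180m🬀[38;2;15;15;25m[48;2;255;80;180m🬊[38;2;35;35;50m[48;2;15;15;25m▌[38;2;15;15;25m[48;2;15;15;25m [38;2;15;15;25m[48;2;35;35;50m▌[38;2;15;15;25m[48;2;15;15;25m [38;2;15;15;25m[48;2;15;15;25m [0m
[38;2;15;15;25m[48;2;35;35;50m🬰[38;2;15;15;25m[48;2;35;35;50m🬰[38;2;35;35;50m[48;2;15;15;25m🬛[38;2;15;15;25m[48;2;35;35;50m🬰[38;2;15;15;25m[48;2;35;35;50m🬐[38;2;255;80;180m[48;2;21;21;33m🬊[38;2;255;80;180m[48;2;255;80;180m [38;2;255;80;180m[48;2;255;80;180m [38;2;21;21;33m[48;2;255;80;180m🬊[38;2;15;15;25m[48;2;255;80;180m🬀[38;2;21;21;33m[48;2;255;80;180m🬊[38;2;15;15;25m[48;2;35;35;50m🬰[0m
[38;2;15;15;25m[48;2;15;15;25m [38;2;15;15;25m[48;2;15;15;25m [38;2;35;35;50m[48;2;15;15;25m▌[38;2;15;15;25m[48;2;15;15;25m [38;2;15;15;25m[48;2;35;35;50m▌[38;2;15;15;25m[48;2;15;15;25m [38;2;15;15;25m[48;2;255;80;180m🬺[38;2;255;80;180m[48;2;28;28;41m🬊[38;2;255;80;180m[48;2;15;15;25m🬀[38;2;255;80;180m[48;2;21;21;33m🬊[38;2;255;80;180m[48;2;15;15;25m🬀[38;2;15;15;25m[48;2;15;15;25m [0m
[38;2;35;35;50m[48;2;15;15;25m🬂[38;2;35;35;50m[48;2;15;15;25m🬂[38;2;35;35;50m[48;2;15;15;25m🬕[38;2;35;35;50m[48;2;15;15;25m🬂[38;2;35;35;50m[48;2;15;15;25m🬨[38;2;35;35;50m[48;2;15;15;25m🬂[38;2;35;35;50m[48;2;15;15;25m🬂[38;2;35;35;50m[48;2;15;15;25m🬕[38;2;35;35;50m[48;2;15;15;25m🬂[38;2;35;35;50m[48;2;15;15;25m🬨[38;2;35;35;50m[48;2;15;15;25m🬂[38;2;35;35;50m[48;2;15;15;25m🬂[0m
[38;2;15;15;25m[48;2;35;35;50m🬰[38;2;15;15;25m[48;2;35;35;50m🬰[38;2;35;35;50m[48;2;15;15;25m🬛[38;2;15;15;25m[48;2;35;35;50m🬰[38;2;15;15;25m[48;2;35;35;50m🬐[38;2;15;15;25m[48;2;35;35;50m🬰[38;2;15;15;25m[48;2;35;35;50m🬰[38;2;35;35;50m[48;2;15;15;25m🬛[38;2;15;15;25m[48;2;35;35;50m🬰[38;2;15;15;25m[48;2;35;35;50m🬐[38;2;15;15;25m[48;2;35;35;50m🬰[38;2;15;15;25m[48;2;35;35;50m🬰[0m
[38;2;15;15;25m[48;2;15;15;25m [38;2;15;15;25m[48;2;15;15;25m [38;2;35;35;50m[48;2;15;15;25m▌[38;2;15;15;25m[48;2;15;15;25m [38;2;15;15;25m[48;2;35;35;50m▌[38;2;15;15;25m[48;2;15;15;25m [38;2;15;15;25m[48;2;15;15;25m [38;2;35;35;50m[48;2;15;15;25m▌[38;2;15;15;25m[48;2;15;15;25m [38;2;15;15;25m[48;2;35;35;50m▌[38;2;15;15;25m[48;2;15;15;25m [38;2;15;15;25m[48;2;15;15;25m [0m
</frame>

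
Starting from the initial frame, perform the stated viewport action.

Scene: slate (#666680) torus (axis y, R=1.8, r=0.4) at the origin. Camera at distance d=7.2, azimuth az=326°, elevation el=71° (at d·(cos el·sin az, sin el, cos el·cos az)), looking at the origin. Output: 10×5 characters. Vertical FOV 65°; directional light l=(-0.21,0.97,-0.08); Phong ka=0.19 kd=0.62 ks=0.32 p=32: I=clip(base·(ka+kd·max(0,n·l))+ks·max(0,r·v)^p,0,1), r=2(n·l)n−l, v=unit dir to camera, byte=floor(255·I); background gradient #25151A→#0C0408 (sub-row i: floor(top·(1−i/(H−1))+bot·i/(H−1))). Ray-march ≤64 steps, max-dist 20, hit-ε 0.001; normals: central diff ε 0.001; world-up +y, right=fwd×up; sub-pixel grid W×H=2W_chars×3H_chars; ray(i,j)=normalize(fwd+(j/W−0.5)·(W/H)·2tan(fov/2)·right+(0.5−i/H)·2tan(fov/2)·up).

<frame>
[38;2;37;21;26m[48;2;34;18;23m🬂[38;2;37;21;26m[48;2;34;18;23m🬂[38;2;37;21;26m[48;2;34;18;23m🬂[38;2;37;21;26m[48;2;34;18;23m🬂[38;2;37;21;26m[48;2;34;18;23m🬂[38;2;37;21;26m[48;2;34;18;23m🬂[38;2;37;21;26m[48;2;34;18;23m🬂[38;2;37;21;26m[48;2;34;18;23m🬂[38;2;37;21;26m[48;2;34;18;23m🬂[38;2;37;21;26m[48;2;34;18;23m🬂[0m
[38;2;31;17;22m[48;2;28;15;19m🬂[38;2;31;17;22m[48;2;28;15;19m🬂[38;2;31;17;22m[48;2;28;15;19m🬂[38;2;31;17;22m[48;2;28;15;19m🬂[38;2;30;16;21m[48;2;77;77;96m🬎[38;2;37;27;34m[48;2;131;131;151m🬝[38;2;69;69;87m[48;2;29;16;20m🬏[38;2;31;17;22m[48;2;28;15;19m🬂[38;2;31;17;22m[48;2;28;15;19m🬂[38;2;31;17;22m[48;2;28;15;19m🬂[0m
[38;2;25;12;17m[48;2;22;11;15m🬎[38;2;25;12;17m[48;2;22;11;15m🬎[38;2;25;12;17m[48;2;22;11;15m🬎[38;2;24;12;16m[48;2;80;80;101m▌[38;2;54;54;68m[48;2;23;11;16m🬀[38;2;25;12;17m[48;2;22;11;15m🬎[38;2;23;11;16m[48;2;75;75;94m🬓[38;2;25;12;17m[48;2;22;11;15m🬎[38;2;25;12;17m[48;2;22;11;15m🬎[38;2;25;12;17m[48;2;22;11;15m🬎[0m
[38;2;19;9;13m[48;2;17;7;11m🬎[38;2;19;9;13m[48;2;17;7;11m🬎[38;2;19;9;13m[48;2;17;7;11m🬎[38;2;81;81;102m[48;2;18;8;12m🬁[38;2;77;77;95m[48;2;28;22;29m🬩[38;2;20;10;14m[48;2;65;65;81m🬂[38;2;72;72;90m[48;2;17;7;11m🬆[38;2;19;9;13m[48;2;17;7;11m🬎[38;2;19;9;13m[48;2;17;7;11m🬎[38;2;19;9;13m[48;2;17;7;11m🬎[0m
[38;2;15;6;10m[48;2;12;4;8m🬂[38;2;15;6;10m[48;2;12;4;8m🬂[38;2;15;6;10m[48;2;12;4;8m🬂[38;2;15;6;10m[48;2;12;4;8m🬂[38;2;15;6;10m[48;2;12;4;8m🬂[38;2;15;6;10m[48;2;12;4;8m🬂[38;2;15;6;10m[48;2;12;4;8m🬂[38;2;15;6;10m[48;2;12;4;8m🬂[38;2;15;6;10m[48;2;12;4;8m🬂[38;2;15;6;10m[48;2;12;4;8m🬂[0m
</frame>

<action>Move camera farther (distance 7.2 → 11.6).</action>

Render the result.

<frame>
[38;2;37;21;26m[48;2;34;18;23m🬂[38;2;37;21;26m[48;2;34;18;23m🬂[38;2;37;21;26m[48;2;34;18;23m🬂[38;2;37;21;26m[48;2;34;18;23m🬂[38;2;37;21;26m[48;2;34;18;23m🬂[38;2;37;21;26m[48;2;34;18;23m🬂[38;2;37;21;26m[48;2;34;18;23m🬂[38;2;37;21;26m[48;2;34;18;23m🬂[38;2;37;21;26m[48;2;34;18;23m🬂[38;2;37;21;26m[48;2;34;18;23m🬂[0m
[38;2;31;17;22m[48;2;28;15;19m🬂[38;2;31;17;22m[48;2;28;15;19m🬂[38;2;31;17;22m[48;2;28;15;19m🬂[38;2;31;17;22m[48;2;28;15;19m🬂[38;2;31;17;22m[48;2;28;15;19m🬂[38;2;31;17;22m[48;2;28;15;19m🬂[38;2;31;17;22m[48;2;28;15;19m🬂[38;2;31;17;22m[48;2;28;15;19m🬂[38;2;31;17;22m[48;2;28;15;19m🬂[38;2;31;17;22m[48;2;28;15;19m🬂[0m
[38;2;25;12;17m[48;2;22;11;15m🬎[38;2;25;12;17m[48;2;22;11;15m🬎[38;2;25;12;17m[48;2;22;11;15m🬎[38;2;25;12;17m[48;2;22;11;15m🬎[38;2;81;81;101m[48;2;24;12;16m🬔[38;2;77;77;95m[48;2;23;11;16m🬂[38;2;68;68;86m[48;2;24;12;17m🬓[38;2;25;12;17m[48;2;22;11;15m🬎[38;2;25;12;17m[48;2;22;11;15m🬎[38;2;25;12;17m[48;2;22;11;15m🬎[0m
[38;2;19;9;13m[48;2;17;7;11m🬎[38;2;19;9;13m[48;2;17;7;11m🬎[38;2;19;9;13m[48;2;17;7;11m🬎[38;2;19;9;13m[48;2;17;7;11m🬎[38;2;125;125;145m[48;2;18;8;12m🬁[38;2;76;76;95m[48;2;18;7;12m🬂[38;2;19;9;13m[48;2;17;7;11m🬎[38;2;19;9;13m[48;2;17;7;11m🬎[38;2;19;9;13m[48;2;17;7;11m🬎[38;2;19;9;13m[48;2;17;7;11m🬎[0m
[38;2;15;6;10m[48;2;12;4;8m🬂[38;2;15;6;10m[48;2;12;4;8m🬂[38;2;15;6;10m[48;2;12;4;8m🬂[38;2;15;6;10m[48;2;12;4;8m🬂[38;2;15;6;10m[48;2;12;4;8m🬂[38;2;15;6;10m[48;2;12;4;8m🬂[38;2;15;6;10m[48;2;12;4;8m🬂[38;2;15;6;10m[48;2;12;4;8m🬂[38;2;15;6;10m[48;2;12;4;8m🬂[38;2;15;6;10m[48;2;12;4;8m🬂[0m
</frame>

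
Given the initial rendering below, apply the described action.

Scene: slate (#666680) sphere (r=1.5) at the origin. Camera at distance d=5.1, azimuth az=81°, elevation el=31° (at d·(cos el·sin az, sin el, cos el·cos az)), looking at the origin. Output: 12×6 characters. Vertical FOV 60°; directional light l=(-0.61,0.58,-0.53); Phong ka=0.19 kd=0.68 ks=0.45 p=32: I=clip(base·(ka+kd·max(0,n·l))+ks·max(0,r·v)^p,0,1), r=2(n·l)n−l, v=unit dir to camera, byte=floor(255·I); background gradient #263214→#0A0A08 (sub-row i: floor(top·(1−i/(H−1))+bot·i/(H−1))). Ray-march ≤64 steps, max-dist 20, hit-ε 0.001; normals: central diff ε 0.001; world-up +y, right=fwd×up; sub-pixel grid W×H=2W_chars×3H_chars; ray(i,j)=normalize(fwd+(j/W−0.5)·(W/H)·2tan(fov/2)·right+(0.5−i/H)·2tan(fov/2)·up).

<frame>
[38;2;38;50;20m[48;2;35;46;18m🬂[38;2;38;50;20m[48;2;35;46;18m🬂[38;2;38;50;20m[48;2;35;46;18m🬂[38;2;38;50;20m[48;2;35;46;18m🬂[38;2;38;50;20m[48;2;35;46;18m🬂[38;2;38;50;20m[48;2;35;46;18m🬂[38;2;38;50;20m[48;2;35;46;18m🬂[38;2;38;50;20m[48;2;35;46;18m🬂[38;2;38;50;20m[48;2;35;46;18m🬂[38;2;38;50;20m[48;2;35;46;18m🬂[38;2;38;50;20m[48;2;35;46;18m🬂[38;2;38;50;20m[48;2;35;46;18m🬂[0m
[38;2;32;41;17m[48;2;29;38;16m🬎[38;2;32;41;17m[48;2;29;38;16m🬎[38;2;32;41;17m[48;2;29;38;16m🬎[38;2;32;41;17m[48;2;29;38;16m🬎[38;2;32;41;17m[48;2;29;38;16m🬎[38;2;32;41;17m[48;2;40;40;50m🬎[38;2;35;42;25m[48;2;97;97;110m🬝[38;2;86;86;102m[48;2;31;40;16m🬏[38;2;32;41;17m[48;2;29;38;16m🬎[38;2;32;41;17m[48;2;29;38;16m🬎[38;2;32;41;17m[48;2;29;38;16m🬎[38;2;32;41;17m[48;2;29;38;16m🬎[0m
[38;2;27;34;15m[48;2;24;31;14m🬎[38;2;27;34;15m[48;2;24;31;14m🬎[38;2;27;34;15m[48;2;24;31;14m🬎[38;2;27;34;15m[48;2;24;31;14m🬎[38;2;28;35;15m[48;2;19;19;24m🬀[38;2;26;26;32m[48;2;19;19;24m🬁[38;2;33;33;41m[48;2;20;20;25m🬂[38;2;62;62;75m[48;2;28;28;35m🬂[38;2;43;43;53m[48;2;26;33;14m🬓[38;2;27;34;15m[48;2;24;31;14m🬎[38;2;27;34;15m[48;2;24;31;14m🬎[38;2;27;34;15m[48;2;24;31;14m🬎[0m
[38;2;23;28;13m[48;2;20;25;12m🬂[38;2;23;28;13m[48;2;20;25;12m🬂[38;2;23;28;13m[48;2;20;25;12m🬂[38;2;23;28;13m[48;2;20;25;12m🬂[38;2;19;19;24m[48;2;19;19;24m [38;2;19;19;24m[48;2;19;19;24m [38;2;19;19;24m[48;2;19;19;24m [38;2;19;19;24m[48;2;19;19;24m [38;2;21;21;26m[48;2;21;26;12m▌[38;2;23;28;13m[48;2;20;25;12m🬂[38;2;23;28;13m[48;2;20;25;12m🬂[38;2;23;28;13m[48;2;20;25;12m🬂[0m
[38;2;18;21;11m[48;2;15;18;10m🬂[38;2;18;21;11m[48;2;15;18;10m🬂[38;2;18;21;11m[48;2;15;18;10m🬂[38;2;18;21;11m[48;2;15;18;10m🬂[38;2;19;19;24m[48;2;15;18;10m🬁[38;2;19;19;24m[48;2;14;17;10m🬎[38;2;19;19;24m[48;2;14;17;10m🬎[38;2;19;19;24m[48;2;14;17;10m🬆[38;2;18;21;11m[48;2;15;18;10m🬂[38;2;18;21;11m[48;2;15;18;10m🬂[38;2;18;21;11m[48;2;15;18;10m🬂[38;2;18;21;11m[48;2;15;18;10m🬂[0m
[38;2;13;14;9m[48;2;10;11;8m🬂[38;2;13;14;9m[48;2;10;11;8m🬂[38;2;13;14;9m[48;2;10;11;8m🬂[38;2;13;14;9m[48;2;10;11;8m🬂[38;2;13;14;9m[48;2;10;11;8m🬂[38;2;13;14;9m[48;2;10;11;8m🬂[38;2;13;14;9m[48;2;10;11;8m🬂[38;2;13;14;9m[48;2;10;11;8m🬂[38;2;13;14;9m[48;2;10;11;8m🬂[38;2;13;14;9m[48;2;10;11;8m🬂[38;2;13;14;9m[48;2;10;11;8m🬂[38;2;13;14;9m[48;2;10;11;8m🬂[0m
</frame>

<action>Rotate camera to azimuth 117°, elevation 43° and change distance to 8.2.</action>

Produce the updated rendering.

<frame>
[38;2;38;50;20m[48;2;35;46;18m🬂[38;2;38;50;20m[48;2;35;46;18m🬂[38;2;38;50;20m[48;2;35;46;18m🬂[38;2;38;50;20m[48;2;35;46;18m🬂[38;2;38;50;20m[48;2;35;46;18m🬂[38;2;38;50;20m[48;2;35;46;18m🬂[38;2;38;50;20m[48;2;35;46;18m🬂[38;2;38;50;20m[48;2;35;46;18m🬂[38;2;38;50;20m[48;2;35;46;18m🬂[38;2;38;50;20m[48;2;35;46;18m🬂[38;2;38;50;20m[48;2;35;46;18m🬂[38;2;38;50;20m[48;2;35;46;18m🬂[0m
[38;2;32;41;17m[48;2;29;38;16m🬎[38;2;32;41;17m[48;2;29;38;16m🬎[38;2;32;41;17m[48;2;29;38;16m🬎[38;2;32;41;17m[48;2;29;38;16m🬎[38;2;32;41;17m[48;2;29;38;16m🬎[38;2;32;41;17m[48;2;29;38;16m🬎[38;2;32;41;17m[48;2;29;38;16m🬎[38;2;32;41;17m[48;2;29;38;16m🬎[38;2;32;41;17m[48;2;29;38;16m🬎[38;2;32;41;17m[48;2;29;38;16m🬎[38;2;32;41;17m[48;2;29;38;16m🬎[38;2;32;41;17m[48;2;29;38;16m🬎[0m
[38;2;27;34;15m[48;2;24;31;14m🬎[38;2;27;34;15m[48;2;24;31;14m🬎[38;2;27;34;15m[48;2;24;31;14m🬎[38;2;27;34;15m[48;2;24;31;14m🬎[38;2;27;34;15m[48;2;24;31;14m🬎[38;2;24;27;22m[48;2;39;39;48m🬴[38;2;33;37;28m[48;2;62;62;78m🬒[38;2;87;87;107m[48;2;26;33;14m🬓[38;2;27;34;15m[48;2;24;31;14m🬎[38;2;27;34;15m[48;2;24;31;14m🬎[38;2;27;34;15m[48;2;24;31;14m🬎[38;2;27;34;15m[48;2;24;31;14m🬎[0m
[38;2;23;28;13m[48;2;20;25;12m🬂[38;2;23;28;13m[48;2;20;25;12m🬂[38;2;23;28;13m[48;2;20;25;12m🬂[38;2;23;28;13m[48;2;20;25;12m🬂[38;2;23;28;13m[48;2;20;25;12m🬂[38;2;19;19;24m[48;2;19;19;24m [38;2;38;38;49m[48;2;22;22;27m🬉[38;2;53;53;66m[48;2;23;26;18m🬄[38;2;23;28;13m[48;2;20;25;12m🬂[38;2;23;28;13m[48;2;20;25;12m🬂[38;2;23;28;13m[48;2;20;25;12m🬂[38;2;23;28;13m[48;2;20;25;12m🬂[0m
[38;2;18;21;11m[48;2;15;18;10m🬂[38;2;18;21;11m[48;2;15;18;10m🬂[38;2;18;21;11m[48;2;15;18;10m🬂[38;2;18;21;11m[48;2;15;18;10m🬂[38;2;18;21;11m[48;2;15;18;10m🬂[38;2;18;21;11m[48;2;15;18;10m🬂[38;2;18;21;11m[48;2;15;18;10m🬂[38;2;18;21;11m[48;2;15;18;10m🬂[38;2;18;21;11m[48;2;15;18;10m🬂[38;2;18;21;11m[48;2;15;18;10m🬂[38;2;18;21;11m[48;2;15;18;10m🬂[38;2;18;21;11m[48;2;15;18;10m🬂[0m
[38;2;13;14;9m[48;2;10;11;8m🬂[38;2;13;14;9m[48;2;10;11;8m🬂[38;2;13;14;9m[48;2;10;11;8m🬂[38;2;13;14;9m[48;2;10;11;8m🬂[38;2;13;14;9m[48;2;10;11;8m🬂[38;2;13;14;9m[48;2;10;11;8m🬂[38;2;13;14;9m[48;2;10;11;8m🬂[38;2;13;14;9m[48;2;10;11;8m🬂[38;2;13;14;9m[48;2;10;11;8m🬂[38;2;13;14;9m[48;2;10;11;8m🬂[38;2;13;14;9m[48;2;10;11;8m🬂[38;2;13;14;9m[48;2;10;11;8m🬂[0m
</frame>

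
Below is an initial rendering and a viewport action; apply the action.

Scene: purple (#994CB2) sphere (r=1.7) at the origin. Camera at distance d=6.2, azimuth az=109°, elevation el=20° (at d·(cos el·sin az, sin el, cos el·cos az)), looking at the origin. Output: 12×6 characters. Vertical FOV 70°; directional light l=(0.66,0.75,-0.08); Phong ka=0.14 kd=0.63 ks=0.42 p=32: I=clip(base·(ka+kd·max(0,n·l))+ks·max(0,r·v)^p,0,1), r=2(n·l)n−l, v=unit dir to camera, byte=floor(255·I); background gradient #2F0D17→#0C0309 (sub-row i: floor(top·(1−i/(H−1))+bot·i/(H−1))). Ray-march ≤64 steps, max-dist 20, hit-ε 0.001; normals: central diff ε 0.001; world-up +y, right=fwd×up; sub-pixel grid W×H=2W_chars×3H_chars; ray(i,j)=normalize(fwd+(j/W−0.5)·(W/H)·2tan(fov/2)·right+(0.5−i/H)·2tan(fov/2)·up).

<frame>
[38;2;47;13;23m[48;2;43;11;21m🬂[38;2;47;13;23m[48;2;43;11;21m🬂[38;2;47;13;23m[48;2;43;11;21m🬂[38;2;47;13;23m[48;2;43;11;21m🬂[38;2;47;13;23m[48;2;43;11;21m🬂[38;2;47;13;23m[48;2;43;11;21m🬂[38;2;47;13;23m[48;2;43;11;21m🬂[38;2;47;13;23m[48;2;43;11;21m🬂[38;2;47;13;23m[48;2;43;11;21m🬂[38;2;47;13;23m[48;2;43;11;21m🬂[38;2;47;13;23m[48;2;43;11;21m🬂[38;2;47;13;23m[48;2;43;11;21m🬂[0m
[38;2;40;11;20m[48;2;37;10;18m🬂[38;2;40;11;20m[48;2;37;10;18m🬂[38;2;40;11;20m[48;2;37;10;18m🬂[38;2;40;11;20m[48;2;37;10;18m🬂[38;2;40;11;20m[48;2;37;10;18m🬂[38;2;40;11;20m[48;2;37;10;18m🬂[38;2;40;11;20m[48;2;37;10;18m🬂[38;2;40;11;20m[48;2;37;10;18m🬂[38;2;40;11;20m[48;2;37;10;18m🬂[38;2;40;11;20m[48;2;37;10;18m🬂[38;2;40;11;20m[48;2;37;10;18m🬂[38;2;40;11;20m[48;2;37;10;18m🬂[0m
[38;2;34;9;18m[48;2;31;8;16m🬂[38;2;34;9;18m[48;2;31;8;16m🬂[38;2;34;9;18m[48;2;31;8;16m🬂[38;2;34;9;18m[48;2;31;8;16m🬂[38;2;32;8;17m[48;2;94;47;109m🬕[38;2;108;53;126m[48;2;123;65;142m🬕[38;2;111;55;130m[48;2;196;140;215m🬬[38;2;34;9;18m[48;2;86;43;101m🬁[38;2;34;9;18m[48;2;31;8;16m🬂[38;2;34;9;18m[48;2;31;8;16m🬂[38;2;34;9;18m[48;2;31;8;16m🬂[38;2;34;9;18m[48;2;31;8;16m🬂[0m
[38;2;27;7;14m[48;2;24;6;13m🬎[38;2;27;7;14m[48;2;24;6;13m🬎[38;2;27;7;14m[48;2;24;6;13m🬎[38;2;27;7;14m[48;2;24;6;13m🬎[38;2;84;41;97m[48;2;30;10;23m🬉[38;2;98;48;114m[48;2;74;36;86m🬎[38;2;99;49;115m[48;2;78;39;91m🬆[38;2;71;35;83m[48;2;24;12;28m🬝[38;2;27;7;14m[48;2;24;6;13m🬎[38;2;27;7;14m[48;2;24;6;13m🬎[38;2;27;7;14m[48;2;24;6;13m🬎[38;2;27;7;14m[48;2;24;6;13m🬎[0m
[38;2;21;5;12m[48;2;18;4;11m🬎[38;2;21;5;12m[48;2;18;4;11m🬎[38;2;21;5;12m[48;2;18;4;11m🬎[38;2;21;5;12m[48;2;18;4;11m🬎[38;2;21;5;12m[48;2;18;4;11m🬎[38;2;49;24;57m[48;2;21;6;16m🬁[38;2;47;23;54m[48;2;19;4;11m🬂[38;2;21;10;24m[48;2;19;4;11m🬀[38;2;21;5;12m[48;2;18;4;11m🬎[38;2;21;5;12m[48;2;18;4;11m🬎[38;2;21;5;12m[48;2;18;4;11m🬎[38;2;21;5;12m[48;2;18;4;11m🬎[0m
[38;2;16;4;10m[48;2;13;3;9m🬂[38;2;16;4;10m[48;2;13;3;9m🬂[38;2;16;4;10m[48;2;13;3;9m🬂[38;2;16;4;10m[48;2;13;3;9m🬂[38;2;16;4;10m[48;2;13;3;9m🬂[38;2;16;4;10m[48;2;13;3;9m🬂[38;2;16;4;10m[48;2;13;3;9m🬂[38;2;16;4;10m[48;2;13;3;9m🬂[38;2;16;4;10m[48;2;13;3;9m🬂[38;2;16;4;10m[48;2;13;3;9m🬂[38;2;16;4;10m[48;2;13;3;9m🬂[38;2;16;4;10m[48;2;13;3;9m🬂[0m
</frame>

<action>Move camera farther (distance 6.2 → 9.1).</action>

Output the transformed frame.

<frame>
[38;2;47;13;23m[48;2;43;11;21m🬂[38;2;47;13;23m[48;2;43;11;21m🬂[38;2;47;13;23m[48;2;43;11;21m🬂[38;2;47;13;23m[48;2;43;11;21m🬂[38;2;47;13;23m[48;2;43;11;21m🬂[38;2;47;13;23m[48;2;43;11;21m🬂[38;2;47;13;23m[48;2;43;11;21m🬂[38;2;47;13;23m[48;2;43;11;21m🬂[38;2;47;13;23m[48;2;43;11;21m🬂[38;2;47;13;23m[48;2;43;11;21m🬂[38;2;47;13;23m[48;2;43;11;21m🬂[38;2;47;13;23m[48;2;43;11;21m🬂[0m
[38;2;40;11;20m[48;2;37;10;18m🬂[38;2;40;11;20m[48;2;37;10;18m🬂[38;2;40;11;20m[48;2;37;10;18m🬂[38;2;40;11;20m[48;2;37;10;18m🬂[38;2;40;11;20m[48;2;37;10;18m🬂[38;2;40;11;20m[48;2;37;10;18m🬂[38;2;40;11;20m[48;2;37;10;18m🬂[38;2;40;11;20m[48;2;37;10;18m🬂[38;2;40;11;20m[48;2;37;10;18m🬂[38;2;40;11;20m[48;2;37;10;18m🬂[38;2;40;11;20m[48;2;37;10;18m🬂[38;2;40;11;20m[48;2;37;10;18m🬂[0m
[38;2;34;9;18m[48;2;31;8;16m🬂[38;2;34;9;18m[48;2;31;8;16m🬂[38;2;34;9;18m[48;2;31;8;16m🬂[38;2;34;9;18m[48;2;31;8;16m🬂[38;2;34;9;18m[48;2;31;8;16m🬂[38;2;33;8;17m[48;2;105;52;122m🬆[38;2;34;9;18m[48;2;113;59;131m🬂[38;2;74;37;86m[48;2;32;8;17m🬏[38;2;34;9;18m[48;2;31;8;16m🬂[38;2;34;9;18m[48;2;31;8;16m🬂[38;2;34;9;18m[48;2;31;8;16m🬂[38;2;34;9;18m[48;2;31;8;16m🬂[0m
[38;2;27;7;14m[48;2;24;6;13m🬎[38;2;27;7;14m[48;2;24;6;13m🬎[38;2;27;7;14m[48;2;24;6;13m🬎[38;2;27;7;14m[48;2;24;6;13m🬎[38;2;27;7;14m[48;2;24;6;13m🬎[38;2;91;45;106m[48;2;40;17;41m🬊[38;2;89;44;103m[48;2;36;17;42m🬎[38;2;69;34;80m[48;2;28;9;20m🬀[38;2;27;7;14m[48;2;24;6;13m🬎[38;2;27;7;14m[48;2;24;6;13m🬎[38;2;27;7;14m[48;2;24;6;13m🬎[38;2;27;7;14m[48;2;24;6;13m🬎[0m
[38;2;21;5;12m[48;2;18;4;11m🬎[38;2;21;5;12m[48;2;18;4;11m🬎[38;2;21;5;12m[48;2;18;4;11m🬎[38;2;21;5;12m[48;2;18;4;11m🬎[38;2;21;5;12m[48;2;18;4;11m🬎[38;2;21;5;12m[48;2;18;4;11m🬎[38;2;21;5;12m[48;2;18;4;11m🬎[38;2;21;5;12m[48;2;18;4;11m🬎[38;2;21;5;12m[48;2;18;4;11m🬎[38;2;21;5;12m[48;2;18;4;11m🬎[38;2;21;5;12m[48;2;18;4;11m🬎[38;2;21;5;12m[48;2;18;4;11m🬎[0m
[38;2;16;4;10m[48;2;13;3;9m🬂[38;2;16;4;10m[48;2;13;3;9m🬂[38;2;16;4;10m[48;2;13;3;9m🬂[38;2;16;4;10m[48;2;13;3;9m🬂[38;2;16;4;10m[48;2;13;3;9m🬂[38;2;16;4;10m[48;2;13;3;9m🬂[38;2;16;4;10m[48;2;13;3;9m🬂[38;2;16;4;10m[48;2;13;3;9m🬂[38;2;16;4;10m[48;2;13;3;9m🬂[38;2;16;4;10m[48;2;13;3;9m🬂[38;2;16;4;10m[48;2;13;3;9m🬂[38;2;16;4;10m[48;2;13;3;9m🬂[0m
</frame>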